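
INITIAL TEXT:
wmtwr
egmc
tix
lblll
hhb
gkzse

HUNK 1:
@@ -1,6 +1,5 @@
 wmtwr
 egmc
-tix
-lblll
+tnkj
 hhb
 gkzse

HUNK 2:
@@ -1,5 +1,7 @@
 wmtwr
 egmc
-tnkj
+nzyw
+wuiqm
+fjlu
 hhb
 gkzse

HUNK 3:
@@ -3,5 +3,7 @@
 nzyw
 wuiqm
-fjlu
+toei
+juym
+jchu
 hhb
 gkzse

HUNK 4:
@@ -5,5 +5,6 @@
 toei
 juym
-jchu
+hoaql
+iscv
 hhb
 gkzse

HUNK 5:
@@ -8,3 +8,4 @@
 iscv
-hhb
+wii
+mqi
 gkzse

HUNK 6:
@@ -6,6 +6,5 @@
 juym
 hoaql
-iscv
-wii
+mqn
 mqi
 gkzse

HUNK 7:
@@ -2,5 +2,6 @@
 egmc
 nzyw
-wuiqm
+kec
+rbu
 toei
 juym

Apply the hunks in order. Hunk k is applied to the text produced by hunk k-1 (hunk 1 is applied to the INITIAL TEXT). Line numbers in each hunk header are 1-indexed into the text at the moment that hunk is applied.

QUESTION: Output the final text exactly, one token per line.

Answer: wmtwr
egmc
nzyw
kec
rbu
toei
juym
hoaql
mqn
mqi
gkzse

Derivation:
Hunk 1: at line 1 remove [tix,lblll] add [tnkj] -> 5 lines: wmtwr egmc tnkj hhb gkzse
Hunk 2: at line 1 remove [tnkj] add [nzyw,wuiqm,fjlu] -> 7 lines: wmtwr egmc nzyw wuiqm fjlu hhb gkzse
Hunk 3: at line 3 remove [fjlu] add [toei,juym,jchu] -> 9 lines: wmtwr egmc nzyw wuiqm toei juym jchu hhb gkzse
Hunk 4: at line 5 remove [jchu] add [hoaql,iscv] -> 10 lines: wmtwr egmc nzyw wuiqm toei juym hoaql iscv hhb gkzse
Hunk 5: at line 8 remove [hhb] add [wii,mqi] -> 11 lines: wmtwr egmc nzyw wuiqm toei juym hoaql iscv wii mqi gkzse
Hunk 6: at line 6 remove [iscv,wii] add [mqn] -> 10 lines: wmtwr egmc nzyw wuiqm toei juym hoaql mqn mqi gkzse
Hunk 7: at line 2 remove [wuiqm] add [kec,rbu] -> 11 lines: wmtwr egmc nzyw kec rbu toei juym hoaql mqn mqi gkzse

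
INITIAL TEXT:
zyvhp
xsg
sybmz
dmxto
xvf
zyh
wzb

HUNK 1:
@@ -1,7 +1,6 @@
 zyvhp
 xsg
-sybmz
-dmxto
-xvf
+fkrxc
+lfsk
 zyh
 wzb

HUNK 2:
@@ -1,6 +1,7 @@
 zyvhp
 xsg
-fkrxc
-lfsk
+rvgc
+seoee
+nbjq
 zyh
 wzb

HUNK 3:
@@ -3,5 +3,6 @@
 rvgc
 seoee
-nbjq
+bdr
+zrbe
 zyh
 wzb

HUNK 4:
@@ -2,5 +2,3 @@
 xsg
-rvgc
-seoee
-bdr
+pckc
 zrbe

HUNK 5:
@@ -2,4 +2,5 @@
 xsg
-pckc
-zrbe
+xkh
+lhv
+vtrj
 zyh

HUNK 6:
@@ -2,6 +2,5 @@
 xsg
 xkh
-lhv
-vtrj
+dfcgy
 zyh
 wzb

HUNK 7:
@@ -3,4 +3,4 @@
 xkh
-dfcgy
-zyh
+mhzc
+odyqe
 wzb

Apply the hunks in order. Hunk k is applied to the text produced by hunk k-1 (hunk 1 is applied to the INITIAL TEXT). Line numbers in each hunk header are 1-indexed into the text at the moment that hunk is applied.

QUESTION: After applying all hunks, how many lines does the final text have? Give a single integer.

Answer: 6

Derivation:
Hunk 1: at line 1 remove [sybmz,dmxto,xvf] add [fkrxc,lfsk] -> 6 lines: zyvhp xsg fkrxc lfsk zyh wzb
Hunk 2: at line 1 remove [fkrxc,lfsk] add [rvgc,seoee,nbjq] -> 7 lines: zyvhp xsg rvgc seoee nbjq zyh wzb
Hunk 3: at line 3 remove [nbjq] add [bdr,zrbe] -> 8 lines: zyvhp xsg rvgc seoee bdr zrbe zyh wzb
Hunk 4: at line 2 remove [rvgc,seoee,bdr] add [pckc] -> 6 lines: zyvhp xsg pckc zrbe zyh wzb
Hunk 5: at line 2 remove [pckc,zrbe] add [xkh,lhv,vtrj] -> 7 lines: zyvhp xsg xkh lhv vtrj zyh wzb
Hunk 6: at line 2 remove [lhv,vtrj] add [dfcgy] -> 6 lines: zyvhp xsg xkh dfcgy zyh wzb
Hunk 7: at line 3 remove [dfcgy,zyh] add [mhzc,odyqe] -> 6 lines: zyvhp xsg xkh mhzc odyqe wzb
Final line count: 6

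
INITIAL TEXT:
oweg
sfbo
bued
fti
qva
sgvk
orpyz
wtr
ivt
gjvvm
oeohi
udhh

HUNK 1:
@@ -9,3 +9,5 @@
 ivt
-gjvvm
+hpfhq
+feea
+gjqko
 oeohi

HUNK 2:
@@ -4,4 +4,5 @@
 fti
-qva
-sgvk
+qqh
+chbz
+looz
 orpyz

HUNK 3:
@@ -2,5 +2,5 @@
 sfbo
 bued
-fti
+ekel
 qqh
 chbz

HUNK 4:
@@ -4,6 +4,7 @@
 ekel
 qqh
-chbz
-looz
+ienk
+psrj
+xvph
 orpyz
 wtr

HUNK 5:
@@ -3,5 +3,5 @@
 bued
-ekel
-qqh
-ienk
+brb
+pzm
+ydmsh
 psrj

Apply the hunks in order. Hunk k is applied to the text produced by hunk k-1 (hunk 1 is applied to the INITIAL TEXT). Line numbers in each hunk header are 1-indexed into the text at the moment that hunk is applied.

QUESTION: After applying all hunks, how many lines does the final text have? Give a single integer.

Hunk 1: at line 9 remove [gjvvm] add [hpfhq,feea,gjqko] -> 14 lines: oweg sfbo bued fti qva sgvk orpyz wtr ivt hpfhq feea gjqko oeohi udhh
Hunk 2: at line 4 remove [qva,sgvk] add [qqh,chbz,looz] -> 15 lines: oweg sfbo bued fti qqh chbz looz orpyz wtr ivt hpfhq feea gjqko oeohi udhh
Hunk 3: at line 2 remove [fti] add [ekel] -> 15 lines: oweg sfbo bued ekel qqh chbz looz orpyz wtr ivt hpfhq feea gjqko oeohi udhh
Hunk 4: at line 4 remove [chbz,looz] add [ienk,psrj,xvph] -> 16 lines: oweg sfbo bued ekel qqh ienk psrj xvph orpyz wtr ivt hpfhq feea gjqko oeohi udhh
Hunk 5: at line 3 remove [ekel,qqh,ienk] add [brb,pzm,ydmsh] -> 16 lines: oweg sfbo bued brb pzm ydmsh psrj xvph orpyz wtr ivt hpfhq feea gjqko oeohi udhh
Final line count: 16

Answer: 16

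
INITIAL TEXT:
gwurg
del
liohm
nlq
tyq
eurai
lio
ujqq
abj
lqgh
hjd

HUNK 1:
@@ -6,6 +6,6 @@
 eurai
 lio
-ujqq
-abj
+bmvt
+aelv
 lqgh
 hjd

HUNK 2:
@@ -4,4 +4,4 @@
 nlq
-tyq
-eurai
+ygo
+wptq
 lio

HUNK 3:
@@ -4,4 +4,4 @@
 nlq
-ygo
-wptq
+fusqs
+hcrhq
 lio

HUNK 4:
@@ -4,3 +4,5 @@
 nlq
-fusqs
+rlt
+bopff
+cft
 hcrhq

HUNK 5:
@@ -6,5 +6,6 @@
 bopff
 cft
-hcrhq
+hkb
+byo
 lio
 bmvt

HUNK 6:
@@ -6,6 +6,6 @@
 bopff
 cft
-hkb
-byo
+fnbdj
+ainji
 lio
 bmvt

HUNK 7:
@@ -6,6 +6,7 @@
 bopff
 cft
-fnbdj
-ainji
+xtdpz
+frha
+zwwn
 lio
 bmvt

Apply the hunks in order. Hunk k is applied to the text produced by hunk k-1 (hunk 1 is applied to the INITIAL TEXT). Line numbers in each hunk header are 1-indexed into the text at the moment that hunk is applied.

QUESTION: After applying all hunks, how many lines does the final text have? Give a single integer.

Answer: 15

Derivation:
Hunk 1: at line 6 remove [ujqq,abj] add [bmvt,aelv] -> 11 lines: gwurg del liohm nlq tyq eurai lio bmvt aelv lqgh hjd
Hunk 2: at line 4 remove [tyq,eurai] add [ygo,wptq] -> 11 lines: gwurg del liohm nlq ygo wptq lio bmvt aelv lqgh hjd
Hunk 3: at line 4 remove [ygo,wptq] add [fusqs,hcrhq] -> 11 lines: gwurg del liohm nlq fusqs hcrhq lio bmvt aelv lqgh hjd
Hunk 4: at line 4 remove [fusqs] add [rlt,bopff,cft] -> 13 lines: gwurg del liohm nlq rlt bopff cft hcrhq lio bmvt aelv lqgh hjd
Hunk 5: at line 6 remove [hcrhq] add [hkb,byo] -> 14 lines: gwurg del liohm nlq rlt bopff cft hkb byo lio bmvt aelv lqgh hjd
Hunk 6: at line 6 remove [hkb,byo] add [fnbdj,ainji] -> 14 lines: gwurg del liohm nlq rlt bopff cft fnbdj ainji lio bmvt aelv lqgh hjd
Hunk 7: at line 6 remove [fnbdj,ainji] add [xtdpz,frha,zwwn] -> 15 lines: gwurg del liohm nlq rlt bopff cft xtdpz frha zwwn lio bmvt aelv lqgh hjd
Final line count: 15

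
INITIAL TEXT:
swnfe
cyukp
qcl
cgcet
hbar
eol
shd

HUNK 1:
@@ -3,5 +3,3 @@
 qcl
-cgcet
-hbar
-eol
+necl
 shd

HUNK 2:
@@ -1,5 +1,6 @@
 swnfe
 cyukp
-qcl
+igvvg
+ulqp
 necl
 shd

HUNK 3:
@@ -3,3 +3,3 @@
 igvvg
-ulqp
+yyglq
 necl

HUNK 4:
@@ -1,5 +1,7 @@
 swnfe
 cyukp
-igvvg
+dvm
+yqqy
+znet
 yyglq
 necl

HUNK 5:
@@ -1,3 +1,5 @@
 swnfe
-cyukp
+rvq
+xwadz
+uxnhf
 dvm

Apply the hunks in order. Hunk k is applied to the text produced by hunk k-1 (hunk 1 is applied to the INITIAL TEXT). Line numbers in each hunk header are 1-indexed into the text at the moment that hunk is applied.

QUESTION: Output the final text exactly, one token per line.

Answer: swnfe
rvq
xwadz
uxnhf
dvm
yqqy
znet
yyglq
necl
shd

Derivation:
Hunk 1: at line 3 remove [cgcet,hbar,eol] add [necl] -> 5 lines: swnfe cyukp qcl necl shd
Hunk 2: at line 1 remove [qcl] add [igvvg,ulqp] -> 6 lines: swnfe cyukp igvvg ulqp necl shd
Hunk 3: at line 3 remove [ulqp] add [yyglq] -> 6 lines: swnfe cyukp igvvg yyglq necl shd
Hunk 4: at line 1 remove [igvvg] add [dvm,yqqy,znet] -> 8 lines: swnfe cyukp dvm yqqy znet yyglq necl shd
Hunk 5: at line 1 remove [cyukp] add [rvq,xwadz,uxnhf] -> 10 lines: swnfe rvq xwadz uxnhf dvm yqqy znet yyglq necl shd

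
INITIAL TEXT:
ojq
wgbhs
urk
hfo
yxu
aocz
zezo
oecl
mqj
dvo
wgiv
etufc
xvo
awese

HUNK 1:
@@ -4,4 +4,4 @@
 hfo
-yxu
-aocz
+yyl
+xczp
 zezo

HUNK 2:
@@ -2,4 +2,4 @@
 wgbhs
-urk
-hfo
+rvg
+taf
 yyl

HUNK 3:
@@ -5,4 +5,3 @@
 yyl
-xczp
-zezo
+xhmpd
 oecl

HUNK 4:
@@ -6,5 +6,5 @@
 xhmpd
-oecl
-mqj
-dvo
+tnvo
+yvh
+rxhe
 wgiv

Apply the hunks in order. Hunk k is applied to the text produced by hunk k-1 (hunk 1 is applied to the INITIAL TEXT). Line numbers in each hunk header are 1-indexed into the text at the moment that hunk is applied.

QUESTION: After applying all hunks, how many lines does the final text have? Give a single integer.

Answer: 13

Derivation:
Hunk 1: at line 4 remove [yxu,aocz] add [yyl,xczp] -> 14 lines: ojq wgbhs urk hfo yyl xczp zezo oecl mqj dvo wgiv etufc xvo awese
Hunk 2: at line 2 remove [urk,hfo] add [rvg,taf] -> 14 lines: ojq wgbhs rvg taf yyl xczp zezo oecl mqj dvo wgiv etufc xvo awese
Hunk 3: at line 5 remove [xczp,zezo] add [xhmpd] -> 13 lines: ojq wgbhs rvg taf yyl xhmpd oecl mqj dvo wgiv etufc xvo awese
Hunk 4: at line 6 remove [oecl,mqj,dvo] add [tnvo,yvh,rxhe] -> 13 lines: ojq wgbhs rvg taf yyl xhmpd tnvo yvh rxhe wgiv etufc xvo awese
Final line count: 13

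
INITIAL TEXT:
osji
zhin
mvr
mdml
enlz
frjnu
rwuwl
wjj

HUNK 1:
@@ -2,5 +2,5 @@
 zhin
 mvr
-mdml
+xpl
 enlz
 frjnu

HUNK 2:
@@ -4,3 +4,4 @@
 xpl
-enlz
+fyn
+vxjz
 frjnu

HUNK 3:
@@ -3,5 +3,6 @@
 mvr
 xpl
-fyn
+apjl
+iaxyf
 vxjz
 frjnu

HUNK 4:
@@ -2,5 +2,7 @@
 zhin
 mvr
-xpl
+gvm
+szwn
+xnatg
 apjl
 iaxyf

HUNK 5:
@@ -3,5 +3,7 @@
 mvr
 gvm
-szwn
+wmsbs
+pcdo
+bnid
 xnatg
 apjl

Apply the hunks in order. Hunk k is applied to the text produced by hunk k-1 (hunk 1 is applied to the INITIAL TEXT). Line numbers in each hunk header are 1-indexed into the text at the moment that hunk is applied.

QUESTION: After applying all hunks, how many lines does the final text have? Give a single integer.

Answer: 14

Derivation:
Hunk 1: at line 2 remove [mdml] add [xpl] -> 8 lines: osji zhin mvr xpl enlz frjnu rwuwl wjj
Hunk 2: at line 4 remove [enlz] add [fyn,vxjz] -> 9 lines: osji zhin mvr xpl fyn vxjz frjnu rwuwl wjj
Hunk 3: at line 3 remove [fyn] add [apjl,iaxyf] -> 10 lines: osji zhin mvr xpl apjl iaxyf vxjz frjnu rwuwl wjj
Hunk 4: at line 2 remove [xpl] add [gvm,szwn,xnatg] -> 12 lines: osji zhin mvr gvm szwn xnatg apjl iaxyf vxjz frjnu rwuwl wjj
Hunk 5: at line 3 remove [szwn] add [wmsbs,pcdo,bnid] -> 14 lines: osji zhin mvr gvm wmsbs pcdo bnid xnatg apjl iaxyf vxjz frjnu rwuwl wjj
Final line count: 14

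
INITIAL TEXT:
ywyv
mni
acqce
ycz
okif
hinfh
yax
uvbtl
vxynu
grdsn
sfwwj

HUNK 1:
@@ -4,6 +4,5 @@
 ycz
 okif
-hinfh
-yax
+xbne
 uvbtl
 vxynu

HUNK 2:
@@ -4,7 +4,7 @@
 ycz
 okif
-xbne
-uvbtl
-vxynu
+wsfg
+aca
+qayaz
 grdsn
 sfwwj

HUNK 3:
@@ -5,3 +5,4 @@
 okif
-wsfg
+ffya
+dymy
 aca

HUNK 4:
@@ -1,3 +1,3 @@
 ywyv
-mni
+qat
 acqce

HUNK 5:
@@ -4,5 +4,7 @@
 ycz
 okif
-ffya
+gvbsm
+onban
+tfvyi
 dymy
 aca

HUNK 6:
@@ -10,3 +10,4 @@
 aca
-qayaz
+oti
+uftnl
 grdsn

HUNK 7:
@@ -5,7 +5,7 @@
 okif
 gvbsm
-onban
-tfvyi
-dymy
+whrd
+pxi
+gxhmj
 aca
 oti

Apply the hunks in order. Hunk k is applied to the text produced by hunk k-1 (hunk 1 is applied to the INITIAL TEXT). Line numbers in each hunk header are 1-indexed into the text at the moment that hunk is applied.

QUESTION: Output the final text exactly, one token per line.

Hunk 1: at line 4 remove [hinfh,yax] add [xbne] -> 10 lines: ywyv mni acqce ycz okif xbne uvbtl vxynu grdsn sfwwj
Hunk 2: at line 4 remove [xbne,uvbtl,vxynu] add [wsfg,aca,qayaz] -> 10 lines: ywyv mni acqce ycz okif wsfg aca qayaz grdsn sfwwj
Hunk 3: at line 5 remove [wsfg] add [ffya,dymy] -> 11 lines: ywyv mni acqce ycz okif ffya dymy aca qayaz grdsn sfwwj
Hunk 4: at line 1 remove [mni] add [qat] -> 11 lines: ywyv qat acqce ycz okif ffya dymy aca qayaz grdsn sfwwj
Hunk 5: at line 4 remove [ffya] add [gvbsm,onban,tfvyi] -> 13 lines: ywyv qat acqce ycz okif gvbsm onban tfvyi dymy aca qayaz grdsn sfwwj
Hunk 6: at line 10 remove [qayaz] add [oti,uftnl] -> 14 lines: ywyv qat acqce ycz okif gvbsm onban tfvyi dymy aca oti uftnl grdsn sfwwj
Hunk 7: at line 5 remove [onban,tfvyi,dymy] add [whrd,pxi,gxhmj] -> 14 lines: ywyv qat acqce ycz okif gvbsm whrd pxi gxhmj aca oti uftnl grdsn sfwwj

Answer: ywyv
qat
acqce
ycz
okif
gvbsm
whrd
pxi
gxhmj
aca
oti
uftnl
grdsn
sfwwj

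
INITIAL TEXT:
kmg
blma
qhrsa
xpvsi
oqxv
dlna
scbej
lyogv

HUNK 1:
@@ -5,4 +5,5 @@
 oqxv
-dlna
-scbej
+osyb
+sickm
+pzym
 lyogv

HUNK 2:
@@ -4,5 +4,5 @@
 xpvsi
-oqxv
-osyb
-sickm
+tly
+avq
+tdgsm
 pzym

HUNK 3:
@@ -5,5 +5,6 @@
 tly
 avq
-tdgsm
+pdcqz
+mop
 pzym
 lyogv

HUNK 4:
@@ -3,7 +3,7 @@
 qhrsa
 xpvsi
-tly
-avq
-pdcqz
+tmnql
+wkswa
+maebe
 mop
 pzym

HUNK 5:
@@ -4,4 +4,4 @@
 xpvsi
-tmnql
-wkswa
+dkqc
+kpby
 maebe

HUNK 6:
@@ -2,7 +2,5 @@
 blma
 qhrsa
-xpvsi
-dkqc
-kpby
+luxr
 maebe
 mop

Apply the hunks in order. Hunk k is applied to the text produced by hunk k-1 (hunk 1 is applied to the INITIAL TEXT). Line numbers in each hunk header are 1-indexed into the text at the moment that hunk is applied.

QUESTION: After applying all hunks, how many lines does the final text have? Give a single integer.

Hunk 1: at line 5 remove [dlna,scbej] add [osyb,sickm,pzym] -> 9 lines: kmg blma qhrsa xpvsi oqxv osyb sickm pzym lyogv
Hunk 2: at line 4 remove [oqxv,osyb,sickm] add [tly,avq,tdgsm] -> 9 lines: kmg blma qhrsa xpvsi tly avq tdgsm pzym lyogv
Hunk 3: at line 5 remove [tdgsm] add [pdcqz,mop] -> 10 lines: kmg blma qhrsa xpvsi tly avq pdcqz mop pzym lyogv
Hunk 4: at line 3 remove [tly,avq,pdcqz] add [tmnql,wkswa,maebe] -> 10 lines: kmg blma qhrsa xpvsi tmnql wkswa maebe mop pzym lyogv
Hunk 5: at line 4 remove [tmnql,wkswa] add [dkqc,kpby] -> 10 lines: kmg blma qhrsa xpvsi dkqc kpby maebe mop pzym lyogv
Hunk 6: at line 2 remove [xpvsi,dkqc,kpby] add [luxr] -> 8 lines: kmg blma qhrsa luxr maebe mop pzym lyogv
Final line count: 8

Answer: 8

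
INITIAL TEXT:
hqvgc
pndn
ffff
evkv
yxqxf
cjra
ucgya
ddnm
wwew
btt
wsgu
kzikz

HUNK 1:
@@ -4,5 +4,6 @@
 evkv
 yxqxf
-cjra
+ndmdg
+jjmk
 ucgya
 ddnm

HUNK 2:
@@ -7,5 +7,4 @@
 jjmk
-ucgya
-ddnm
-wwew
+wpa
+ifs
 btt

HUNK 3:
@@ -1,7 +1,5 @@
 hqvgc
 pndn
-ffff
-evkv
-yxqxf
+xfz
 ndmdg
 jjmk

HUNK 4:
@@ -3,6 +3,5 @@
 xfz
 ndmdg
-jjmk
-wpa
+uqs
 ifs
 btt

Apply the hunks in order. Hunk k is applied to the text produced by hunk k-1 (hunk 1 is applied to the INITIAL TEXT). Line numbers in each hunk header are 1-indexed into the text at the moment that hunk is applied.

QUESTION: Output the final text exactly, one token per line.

Hunk 1: at line 4 remove [cjra] add [ndmdg,jjmk] -> 13 lines: hqvgc pndn ffff evkv yxqxf ndmdg jjmk ucgya ddnm wwew btt wsgu kzikz
Hunk 2: at line 7 remove [ucgya,ddnm,wwew] add [wpa,ifs] -> 12 lines: hqvgc pndn ffff evkv yxqxf ndmdg jjmk wpa ifs btt wsgu kzikz
Hunk 3: at line 1 remove [ffff,evkv,yxqxf] add [xfz] -> 10 lines: hqvgc pndn xfz ndmdg jjmk wpa ifs btt wsgu kzikz
Hunk 4: at line 3 remove [jjmk,wpa] add [uqs] -> 9 lines: hqvgc pndn xfz ndmdg uqs ifs btt wsgu kzikz

Answer: hqvgc
pndn
xfz
ndmdg
uqs
ifs
btt
wsgu
kzikz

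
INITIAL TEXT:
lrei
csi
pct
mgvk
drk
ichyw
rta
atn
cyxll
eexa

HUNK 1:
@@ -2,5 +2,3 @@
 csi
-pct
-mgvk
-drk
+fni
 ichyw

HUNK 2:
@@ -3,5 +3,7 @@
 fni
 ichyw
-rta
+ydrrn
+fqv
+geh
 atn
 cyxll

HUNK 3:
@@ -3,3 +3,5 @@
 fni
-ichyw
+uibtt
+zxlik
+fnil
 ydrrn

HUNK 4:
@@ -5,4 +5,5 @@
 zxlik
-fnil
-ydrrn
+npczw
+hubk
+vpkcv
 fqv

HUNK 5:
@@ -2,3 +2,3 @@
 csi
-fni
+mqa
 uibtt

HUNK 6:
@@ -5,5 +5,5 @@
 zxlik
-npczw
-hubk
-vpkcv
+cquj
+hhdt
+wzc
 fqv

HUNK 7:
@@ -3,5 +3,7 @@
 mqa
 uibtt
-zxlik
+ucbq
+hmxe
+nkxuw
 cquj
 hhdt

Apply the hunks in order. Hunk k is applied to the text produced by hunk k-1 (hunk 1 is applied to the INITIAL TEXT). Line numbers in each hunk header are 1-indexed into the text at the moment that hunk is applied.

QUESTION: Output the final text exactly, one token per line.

Hunk 1: at line 2 remove [pct,mgvk,drk] add [fni] -> 8 lines: lrei csi fni ichyw rta atn cyxll eexa
Hunk 2: at line 3 remove [rta] add [ydrrn,fqv,geh] -> 10 lines: lrei csi fni ichyw ydrrn fqv geh atn cyxll eexa
Hunk 3: at line 3 remove [ichyw] add [uibtt,zxlik,fnil] -> 12 lines: lrei csi fni uibtt zxlik fnil ydrrn fqv geh atn cyxll eexa
Hunk 4: at line 5 remove [fnil,ydrrn] add [npczw,hubk,vpkcv] -> 13 lines: lrei csi fni uibtt zxlik npczw hubk vpkcv fqv geh atn cyxll eexa
Hunk 5: at line 2 remove [fni] add [mqa] -> 13 lines: lrei csi mqa uibtt zxlik npczw hubk vpkcv fqv geh atn cyxll eexa
Hunk 6: at line 5 remove [npczw,hubk,vpkcv] add [cquj,hhdt,wzc] -> 13 lines: lrei csi mqa uibtt zxlik cquj hhdt wzc fqv geh atn cyxll eexa
Hunk 7: at line 3 remove [zxlik] add [ucbq,hmxe,nkxuw] -> 15 lines: lrei csi mqa uibtt ucbq hmxe nkxuw cquj hhdt wzc fqv geh atn cyxll eexa

Answer: lrei
csi
mqa
uibtt
ucbq
hmxe
nkxuw
cquj
hhdt
wzc
fqv
geh
atn
cyxll
eexa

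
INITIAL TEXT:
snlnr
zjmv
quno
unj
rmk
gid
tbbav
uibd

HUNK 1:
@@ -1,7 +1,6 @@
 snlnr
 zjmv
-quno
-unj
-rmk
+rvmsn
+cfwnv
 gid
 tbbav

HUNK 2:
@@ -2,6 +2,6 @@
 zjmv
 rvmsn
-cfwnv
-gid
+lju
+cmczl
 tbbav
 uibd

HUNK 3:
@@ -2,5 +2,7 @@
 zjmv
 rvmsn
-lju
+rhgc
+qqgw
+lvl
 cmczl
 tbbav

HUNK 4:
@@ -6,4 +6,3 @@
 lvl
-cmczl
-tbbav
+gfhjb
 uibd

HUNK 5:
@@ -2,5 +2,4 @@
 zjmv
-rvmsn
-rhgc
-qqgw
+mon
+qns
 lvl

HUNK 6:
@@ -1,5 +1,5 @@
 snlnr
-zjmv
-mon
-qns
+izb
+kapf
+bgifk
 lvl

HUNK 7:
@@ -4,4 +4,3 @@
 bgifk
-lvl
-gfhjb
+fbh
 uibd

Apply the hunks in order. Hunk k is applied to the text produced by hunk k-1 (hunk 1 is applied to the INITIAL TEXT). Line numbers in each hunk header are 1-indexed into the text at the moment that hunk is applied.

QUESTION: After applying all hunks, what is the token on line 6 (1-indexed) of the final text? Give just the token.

Answer: uibd

Derivation:
Hunk 1: at line 1 remove [quno,unj,rmk] add [rvmsn,cfwnv] -> 7 lines: snlnr zjmv rvmsn cfwnv gid tbbav uibd
Hunk 2: at line 2 remove [cfwnv,gid] add [lju,cmczl] -> 7 lines: snlnr zjmv rvmsn lju cmczl tbbav uibd
Hunk 3: at line 2 remove [lju] add [rhgc,qqgw,lvl] -> 9 lines: snlnr zjmv rvmsn rhgc qqgw lvl cmczl tbbav uibd
Hunk 4: at line 6 remove [cmczl,tbbav] add [gfhjb] -> 8 lines: snlnr zjmv rvmsn rhgc qqgw lvl gfhjb uibd
Hunk 5: at line 2 remove [rvmsn,rhgc,qqgw] add [mon,qns] -> 7 lines: snlnr zjmv mon qns lvl gfhjb uibd
Hunk 6: at line 1 remove [zjmv,mon,qns] add [izb,kapf,bgifk] -> 7 lines: snlnr izb kapf bgifk lvl gfhjb uibd
Hunk 7: at line 4 remove [lvl,gfhjb] add [fbh] -> 6 lines: snlnr izb kapf bgifk fbh uibd
Final line 6: uibd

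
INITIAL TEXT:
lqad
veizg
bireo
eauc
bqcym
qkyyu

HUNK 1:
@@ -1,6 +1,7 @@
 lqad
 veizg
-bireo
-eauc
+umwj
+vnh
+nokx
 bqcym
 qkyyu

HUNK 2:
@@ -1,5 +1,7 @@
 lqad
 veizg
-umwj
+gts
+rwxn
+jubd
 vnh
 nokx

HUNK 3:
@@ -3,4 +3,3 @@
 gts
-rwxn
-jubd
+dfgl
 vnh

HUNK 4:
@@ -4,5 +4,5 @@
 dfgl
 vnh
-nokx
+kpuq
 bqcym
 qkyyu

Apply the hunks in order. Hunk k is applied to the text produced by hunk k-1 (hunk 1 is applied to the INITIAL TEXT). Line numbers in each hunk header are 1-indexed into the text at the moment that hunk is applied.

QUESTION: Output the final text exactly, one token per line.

Answer: lqad
veizg
gts
dfgl
vnh
kpuq
bqcym
qkyyu

Derivation:
Hunk 1: at line 1 remove [bireo,eauc] add [umwj,vnh,nokx] -> 7 lines: lqad veizg umwj vnh nokx bqcym qkyyu
Hunk 2: at line 1 remove [umwj] add [gts,rwxn,jubd] -> 9 lines: lqad veizg gts rwxn jubd vnh nokx bqcym qkyyu
Hunk 3: at line 3 remove [rwxn,jubd] add [dfgl] -> 8 lines: lqad veizg gts dfgl vnh nokx bqcym qkyyu
Hunk 4: at line 4 remove [nokx] add [kpuq] -> 8 lines: lqad veizg gts dfgl vnh kpuq bqcym qkyyu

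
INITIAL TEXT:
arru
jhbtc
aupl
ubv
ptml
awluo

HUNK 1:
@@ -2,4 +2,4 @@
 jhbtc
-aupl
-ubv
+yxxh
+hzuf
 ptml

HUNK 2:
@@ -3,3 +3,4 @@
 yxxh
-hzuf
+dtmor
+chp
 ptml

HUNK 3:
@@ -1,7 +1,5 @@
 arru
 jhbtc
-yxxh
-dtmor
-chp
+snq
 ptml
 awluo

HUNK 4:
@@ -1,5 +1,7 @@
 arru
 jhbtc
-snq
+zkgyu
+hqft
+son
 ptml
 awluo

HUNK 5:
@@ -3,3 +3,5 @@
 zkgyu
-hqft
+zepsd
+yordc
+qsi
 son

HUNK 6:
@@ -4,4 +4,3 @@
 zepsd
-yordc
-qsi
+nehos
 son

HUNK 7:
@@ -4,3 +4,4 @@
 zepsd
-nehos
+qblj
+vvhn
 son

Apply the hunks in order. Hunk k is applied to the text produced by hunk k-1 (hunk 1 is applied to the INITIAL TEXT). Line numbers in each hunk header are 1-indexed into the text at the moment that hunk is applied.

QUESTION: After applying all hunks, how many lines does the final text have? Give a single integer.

Hunk 1: at line 2 remove [aupl,ubv] add [yxxh,hzuf] -> 6 lines: arru jhbtc yxxh hzuf ptml awluo
Hunk 2: at line 3 remove [hzuf] add [dtmor,chp] -> 7 lines: arru jhbtc yxxh dtmor chp ptml awluo
Hunk 3: at line 1 remove [yxxh,dtmor,chp] add [snq] -> 5 lines: arru jhbtc snq ptml awluo
Hunk 4: at line 1 remove [snq] add [zkgyu,hqft,son] -> 7 lines: arru jhbtc zkgyu hqft son ptml awluo
Hunk 5: at line 3 remove [hqft] add [zepsd,yordc,qsi] -> 9 lines: arru jhbtc zkgyu zepsd yordc qsi son ptml awluo
Hunk 6: at line 4 remove [yordc,qsi] add [nehos] -> 8 lines: arru jhbtc zkgyu zepsd nehos son ptml awluo
Hunk 7: at line 4 remove [nehos] add [qblj,vvhn] -> 9 lines: arru jhbtc zkgyu zepsd qblj vvhn son ptml awluo
Final line count: 9

Answer: 9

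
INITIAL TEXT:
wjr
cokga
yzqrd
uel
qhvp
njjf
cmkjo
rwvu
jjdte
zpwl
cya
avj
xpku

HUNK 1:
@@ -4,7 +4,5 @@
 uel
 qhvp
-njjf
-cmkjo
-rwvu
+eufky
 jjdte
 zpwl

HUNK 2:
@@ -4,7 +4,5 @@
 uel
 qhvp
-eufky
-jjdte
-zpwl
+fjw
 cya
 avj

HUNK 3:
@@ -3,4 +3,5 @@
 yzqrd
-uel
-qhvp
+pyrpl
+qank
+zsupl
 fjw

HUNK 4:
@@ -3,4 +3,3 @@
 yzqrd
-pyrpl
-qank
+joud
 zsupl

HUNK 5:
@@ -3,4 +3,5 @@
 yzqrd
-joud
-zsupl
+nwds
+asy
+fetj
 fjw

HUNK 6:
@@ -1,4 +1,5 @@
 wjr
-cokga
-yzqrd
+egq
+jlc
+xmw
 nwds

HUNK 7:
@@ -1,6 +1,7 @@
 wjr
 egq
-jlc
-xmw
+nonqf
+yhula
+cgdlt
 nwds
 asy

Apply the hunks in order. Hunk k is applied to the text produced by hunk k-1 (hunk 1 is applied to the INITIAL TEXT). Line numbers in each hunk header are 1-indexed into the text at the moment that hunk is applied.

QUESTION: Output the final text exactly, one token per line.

Hunk 1: at line 4 remove [njjf,cmkjo,rwvu] add [eufky] -> 11 lines: wjr cokga yzqrd uel qhvp eufky jjdte zpwl cya avj xpku
Hunk 2: at line 4 remove [eufky,jjdte,zpwl] add [fjw] -> 9 lines: wjr cokga yzqrd uel qhvp fjw cya avj xpku
Hunk 3: at line 3 remove [uel,qhvp] add [pyrpl,qank,zsupl] -> 10 lines: wjr cokga yzqrd pyrpl qank zsupl fjw cya avj xpku
Hunk 4: at line 3 remove [pyrpl,qank] add [joud] -> 9 lines: wjr cokga yzqrd joud zsupl fjw cya avj xpku
Hunk 5: at line 3 remove [joud,zsupl] add [nwds,asy,fetj] -> 10 lines: wjr cokga yzqrd nwds asy fetj fjw cya avj xpku
Hunk 6: at line 1 remove [cokga,yzqrd] add [egq,jlc,xmw] -> 11 lines: wjr egq jlc xmw nwds asy fetj fjw cya avj xpku
Hunk 7: at line 1 remove [jlc,xmw] add [nonqf,yhula,cgdlt] -> 12 lines: wjr egq nonqf yhula cgdlt nwds asy fetj fjw cya avj xpku

Answer: wjr
egq
nonqf
yhula
cgdlt
nwds
asy
fetj
fjw
cya
avj
xpku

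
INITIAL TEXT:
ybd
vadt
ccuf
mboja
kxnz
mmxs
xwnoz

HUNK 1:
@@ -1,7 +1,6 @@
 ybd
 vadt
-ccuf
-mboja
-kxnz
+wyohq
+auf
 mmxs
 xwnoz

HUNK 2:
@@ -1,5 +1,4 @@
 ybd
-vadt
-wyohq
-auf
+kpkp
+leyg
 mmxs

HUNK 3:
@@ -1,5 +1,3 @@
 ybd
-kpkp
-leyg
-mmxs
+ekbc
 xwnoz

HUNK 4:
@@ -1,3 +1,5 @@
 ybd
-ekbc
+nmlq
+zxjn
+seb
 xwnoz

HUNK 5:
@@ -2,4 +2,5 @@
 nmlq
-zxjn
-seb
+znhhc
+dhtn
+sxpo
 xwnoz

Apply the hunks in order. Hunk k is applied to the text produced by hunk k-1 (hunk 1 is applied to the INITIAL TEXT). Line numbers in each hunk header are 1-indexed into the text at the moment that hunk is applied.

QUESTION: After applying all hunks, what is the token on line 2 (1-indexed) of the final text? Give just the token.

Answer: nmlq

Derivation:
Hunk 1: at line 1 remove [ccuf,mboja,kxnz] add [wyohq,auf] -> 6 lines: ybd vadt wyohq auf mmxs xwnoz
Hunk 2: at line 1 remove [vadt,wyohq,auf] add [kpkp,leyg] -> 5 lines: ybd kpkp leyg mmxs xwnoz
Hunk 3: at line 1 remove [kpkp,leyg,mmxs] add [ekbc] -> 3 lines: ybd ekbc xwnoz
Hunk 4: at line 1 remove [ekbc] add [nmlq,zxjn,seb] -> 5 lines: ybd nmlq zxjn seb xwnoz
Hunk 5: at line 2 remove [zxjn,seb] add [znhhc,dhtn,sxpo] -> 6 lines: ybd nmlq znhhc dhtn sxpo xwnoz
Final line 2: nmlq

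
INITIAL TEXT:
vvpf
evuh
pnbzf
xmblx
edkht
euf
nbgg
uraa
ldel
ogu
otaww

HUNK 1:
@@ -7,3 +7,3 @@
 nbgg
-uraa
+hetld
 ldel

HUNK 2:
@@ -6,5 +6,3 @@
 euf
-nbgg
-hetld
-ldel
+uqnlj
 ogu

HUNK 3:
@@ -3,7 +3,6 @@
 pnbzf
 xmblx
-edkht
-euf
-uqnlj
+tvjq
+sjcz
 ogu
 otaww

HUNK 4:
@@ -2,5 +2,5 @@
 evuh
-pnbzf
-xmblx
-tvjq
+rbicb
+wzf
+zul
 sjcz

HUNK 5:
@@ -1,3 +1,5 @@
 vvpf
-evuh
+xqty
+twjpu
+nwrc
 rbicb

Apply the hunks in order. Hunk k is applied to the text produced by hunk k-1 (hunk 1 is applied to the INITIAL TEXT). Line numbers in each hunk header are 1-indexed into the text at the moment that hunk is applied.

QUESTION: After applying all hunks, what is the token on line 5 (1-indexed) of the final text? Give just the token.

Hunk 1: at line 7 remove [uraa] add [hetld] -> 11 lines: vvpf evuh pnbzf xmblx edkht euf nbgg hetld ldel ogu otaww
Hunk 2: at line 6 remove [nbgg,hetld,ldel] add [uqnlj] -> 9 lines: vvpf evuh pnbzf xmblx edkht euf uqnlj ogu otaww
Hunk 3: at line 3 remove [edkht,euf,uqnlj] add [tvjq,sjcz] -> 8 lines: vvpf evuh pnbzf xmblx tvjq sjcz ogu otaww
Hunk 4: at line 2 remove [pnbzf,xmblx,tvjq] add [rbicb,wzf,zul] -> 8 lines: vvpf evuh rbicb wzf zul sjcz ogu otaww
Hunk 5: at line 1 remove [evuh] add [xqty,twjpu,nwrc] -> 10 lines: vvpf xqty twjpu nwrc rbicb wzf zul sjcz ogu otaww
Final line 5: rbicb

Answer: rbicb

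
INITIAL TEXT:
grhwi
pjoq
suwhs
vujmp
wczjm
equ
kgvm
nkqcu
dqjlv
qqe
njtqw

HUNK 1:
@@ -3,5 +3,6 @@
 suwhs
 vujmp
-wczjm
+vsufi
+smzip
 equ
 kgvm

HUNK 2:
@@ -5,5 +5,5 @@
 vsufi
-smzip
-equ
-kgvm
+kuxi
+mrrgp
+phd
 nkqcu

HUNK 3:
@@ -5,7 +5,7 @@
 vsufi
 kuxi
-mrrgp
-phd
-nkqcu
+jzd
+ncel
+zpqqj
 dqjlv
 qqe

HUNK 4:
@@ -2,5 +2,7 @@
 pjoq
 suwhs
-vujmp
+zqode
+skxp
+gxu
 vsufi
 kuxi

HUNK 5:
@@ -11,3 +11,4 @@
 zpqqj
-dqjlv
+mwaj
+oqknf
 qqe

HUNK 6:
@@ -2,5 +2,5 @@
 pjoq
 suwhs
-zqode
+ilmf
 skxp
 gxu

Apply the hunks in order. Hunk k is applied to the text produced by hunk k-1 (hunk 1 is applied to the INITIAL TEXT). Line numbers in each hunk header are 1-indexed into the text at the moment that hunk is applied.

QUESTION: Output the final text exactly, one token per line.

Answer: grhwi
pjoq
suwhs
ilmf
skxp
gxu
vsufi
kuxi
jzd
ncel
zpqqj
mwaj
oqknf
qqe
njtqw

Derivation:
Hunk 1: at line 3 remove [wczjm] add [vsufi,smzip] -> 12 lines: grhwi pjoq suwhs vujmp vsufi smzip equ kgvm nkqcu dqjlv qqe njtqw
Hunk 2: at line 5 remove [smzip,equ,kgvm] add [kuxi,mrrgp,phd] -> 12 lines: grhwi pjoq suwhs vujmp vsufi kuxi mrrgp phd nkqcu dqjlv qqe njtqw
Hunk 3: at line 5 remove [mrrgp,phd,nkqcu] add [jzd,ncel,zpqqj] -> 12 lines: grhwi pjoq suwhs vujmp vsufi kuxi jzd ncel zpqqj dqjlv qqe njtqw
Hunk 4: at line 2 remove [vujmp] add [zqode,skxp,gxu] -> 14 lines: grhwi pjoq suwhs zqode skxp gxu vsufi kuxi jzd ncel zpqqj dqjlv qqe njtqw
Hunk 5: at line 11 remove [dqjlv] add [mwaj,oqknf] -> 15 lines: grhwi pjoq suwhs zqode skxp gxu vsufi kuxi jzd ncel zpqqj mwaj oqknf qqe njtqw
Hunk 6: at line 2 remove [zqode] add [ilmf] -> 15 lines: grhwi pjoq suwhs ilmf skxp gxu vsufi kuxi jzd ncel zpqqj mwaj oqknf qqe njtqw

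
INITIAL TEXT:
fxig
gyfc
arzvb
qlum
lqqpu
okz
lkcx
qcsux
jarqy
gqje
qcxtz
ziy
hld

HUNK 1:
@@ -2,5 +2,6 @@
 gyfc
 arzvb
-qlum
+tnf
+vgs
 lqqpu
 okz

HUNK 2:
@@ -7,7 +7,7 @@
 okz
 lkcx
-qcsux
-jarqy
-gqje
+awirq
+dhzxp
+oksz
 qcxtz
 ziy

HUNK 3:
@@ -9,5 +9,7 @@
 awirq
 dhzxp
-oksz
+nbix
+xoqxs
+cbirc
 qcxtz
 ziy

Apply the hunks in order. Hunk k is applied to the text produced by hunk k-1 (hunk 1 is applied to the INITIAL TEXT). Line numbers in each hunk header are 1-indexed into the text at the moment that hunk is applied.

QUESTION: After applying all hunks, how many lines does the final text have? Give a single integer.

Hunk 1: at line 2 remove [qlum] add [tnf,vgs] -> 14 lines: fxig gyfc arzvb tnf vgs lqqpu okz lkcx qcsux jarqy gqje qcxtz ziy hld
Hunk 2: at line 7 remove [qcsux,jarqy,gqje] add [awirq,dhzxp,oksz] -> 14 lines: fxig gyfc arzvb tnf vgs lqqpu okz lkcx awirq dhzxp oksz qcxtz ziy hld
Hunk 3: at line 9 remove [oksz] add [nbix,xoqxs,cbirc] -> 16 lines: fxig gyfc arzvb tnf vgs lqqpu okz lkcx awirq dhzxp nbix xoqxs cbirc qcxtz ziy hld
Final line count: 16

Answer: 16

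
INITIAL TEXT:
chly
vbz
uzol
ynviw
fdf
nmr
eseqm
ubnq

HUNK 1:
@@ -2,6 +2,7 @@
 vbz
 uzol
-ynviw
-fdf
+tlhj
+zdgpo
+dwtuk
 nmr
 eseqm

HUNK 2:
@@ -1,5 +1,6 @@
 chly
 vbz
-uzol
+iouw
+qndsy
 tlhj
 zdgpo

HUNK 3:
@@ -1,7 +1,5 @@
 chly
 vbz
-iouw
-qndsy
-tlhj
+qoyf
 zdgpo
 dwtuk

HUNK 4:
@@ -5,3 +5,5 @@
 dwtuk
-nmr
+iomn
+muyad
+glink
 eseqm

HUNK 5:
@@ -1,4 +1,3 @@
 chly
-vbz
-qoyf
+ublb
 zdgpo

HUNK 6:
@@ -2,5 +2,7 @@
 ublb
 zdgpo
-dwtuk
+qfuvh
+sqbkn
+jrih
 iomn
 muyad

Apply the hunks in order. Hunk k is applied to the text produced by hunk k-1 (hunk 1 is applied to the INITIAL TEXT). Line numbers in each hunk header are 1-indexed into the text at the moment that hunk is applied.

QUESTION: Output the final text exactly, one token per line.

Hunk 1: at line 2 remove [ynviw,fdf] add [tlhj,zdgpo,dwtuk] -> 9 lines: chly vbz uzol tlhj zdgpo dwtuk nmr eseqm ubnq
Hunk 2: at line 1 remove [uzol] add [iouw,qndsy] -> 10 lines: chly vbz iouw qndsy tlhj zdgpo dwtuk nmr eseqm ubnq
Hunk 3: at line 1 remove [iouw,qndsy,tlhj] add [qoyf] -> 8 lines: chly vbz qoyf zdgpo dwtuk nmr eseqm ubnq
Hunk 4: at line 5 remove [nmr] add [iomn,muyad,glink] -> 10 lines: chly vbz qoyf zdgpo dwtuk iomn muyad glink eseqm ubnq
Hunk 5: at line 1 remove [vbz,qoyf] add [ublb] -> 9 lines: chly ublb zdgpo dwtuk iomn muyad glink eseqm ubnq
Hunk 6: at line 2 remove [dwtuk] add [qfuvh,sqbkn,jrih] -> 11 lines: chly ublb zdgpo qfuvh sqbkn jrih iomn muyad glink eseqm ubnq

Answer: chly
ublb
zdgpo
qfuvh
sqbkn
jrih
iomn
muyad
glink
eseqm
ubnq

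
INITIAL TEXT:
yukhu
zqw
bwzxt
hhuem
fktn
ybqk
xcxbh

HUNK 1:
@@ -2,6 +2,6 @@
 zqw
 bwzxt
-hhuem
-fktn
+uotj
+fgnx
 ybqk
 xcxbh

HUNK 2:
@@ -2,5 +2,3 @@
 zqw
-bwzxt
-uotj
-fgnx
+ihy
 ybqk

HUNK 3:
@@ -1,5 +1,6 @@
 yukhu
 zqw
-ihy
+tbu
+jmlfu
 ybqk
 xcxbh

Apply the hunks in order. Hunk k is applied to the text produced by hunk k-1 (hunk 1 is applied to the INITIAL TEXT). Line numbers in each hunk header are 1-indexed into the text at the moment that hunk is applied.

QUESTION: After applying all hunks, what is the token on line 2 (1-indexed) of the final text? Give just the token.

Hunk 1: at line 2 remove [hhuem,fktn] add [uotj,fgnx] -> 7 lines: yukhu zqw bwzxt uotj fgnx ybqk xcxbh
Hunk 2: at line 2 remove [bwzxt,uotj,fgnx] add [ihy] -> 5 lines: yukhu zqw ihy ybqk xcxbh
Hunk 3: at line 1 remove [ihy] add [tbu,jmlfu] -> 6 lines: yukhu zqw tbu jmlfu ybqk xcxbh
Final line 2: zqw

Answer: zqw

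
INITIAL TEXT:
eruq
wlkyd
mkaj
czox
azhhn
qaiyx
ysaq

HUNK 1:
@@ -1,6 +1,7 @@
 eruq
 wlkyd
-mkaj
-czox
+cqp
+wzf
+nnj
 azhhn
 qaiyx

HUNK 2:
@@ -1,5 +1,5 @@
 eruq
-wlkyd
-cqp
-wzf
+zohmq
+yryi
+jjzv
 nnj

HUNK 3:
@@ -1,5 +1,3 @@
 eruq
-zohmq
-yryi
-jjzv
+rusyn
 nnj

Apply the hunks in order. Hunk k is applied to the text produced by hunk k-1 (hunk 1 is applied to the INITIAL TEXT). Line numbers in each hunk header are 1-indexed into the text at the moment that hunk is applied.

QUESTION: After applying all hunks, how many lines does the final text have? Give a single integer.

Hunk 1: at line 1 remove [mkaj,czox] add [cqp,wzf,nnj] -> 8 lines: eruq wlkyd cqp wzf nnj azhhn qaiyx ysaq
Hunk 2: at line 1 remove [wlkyd,cqp,wzf] add [zohmq,yryi,jjzv] -> 8 lines: eruq zohmq yryi jjzv nnj azhhn qaiyx ysaq
Hunk 3: at line 1 remove [zohmq,yryi,jjzv] add [rusyn] -> 6 lines: eruq rusyn nnj azhhn qaiyx ysaq
Final line count: 6

Answer: 6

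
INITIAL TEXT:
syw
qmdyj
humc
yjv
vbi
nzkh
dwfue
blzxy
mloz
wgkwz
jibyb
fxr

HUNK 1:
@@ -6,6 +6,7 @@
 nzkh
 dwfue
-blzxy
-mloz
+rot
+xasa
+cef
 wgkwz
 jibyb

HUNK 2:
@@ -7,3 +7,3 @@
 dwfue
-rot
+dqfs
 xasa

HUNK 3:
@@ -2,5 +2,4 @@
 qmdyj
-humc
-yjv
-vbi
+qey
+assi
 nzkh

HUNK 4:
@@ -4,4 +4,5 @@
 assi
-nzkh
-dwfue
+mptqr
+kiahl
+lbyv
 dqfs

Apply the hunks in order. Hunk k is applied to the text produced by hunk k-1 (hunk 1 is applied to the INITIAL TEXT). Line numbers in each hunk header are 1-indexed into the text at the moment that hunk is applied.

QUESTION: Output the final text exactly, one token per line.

Hunk 1: at line 6 remove [blzxy,mloz] add [rot,xasa,cef] -> 13 lines: syw qmdyj humc yjv vbi nzkh dwfue rot xasa cef wgkwz jibyb fxr
Hunk 2: at line 7 remove [rot] add [dqfs] -> 13 lines: syw qmdyj humc yjv vbi nzkh dwfue dqfs xasa cef wgkwz jibyb fxr
Hunk 3: at line 2 remove [humc,yjv,vbi] add [qey,assi] -> 12 lines: syw qmdyj qey assi nzkh dwfue dqfs xasa cef wgkwz jibyb fxr
Hunk 4: at line 4 remove [nzkh,dwfue] add [mptqr,kiahl,lbyv] -> 13 lines: syw qmdyj qey assi mptqr kiahl lbyv dqfs xasa cef wgkwz jibyb fxr

Answer: syw
qmdyj
qey
assi
mptqr
kiahl
lbyv
dqfs
xasa
cef
wgkwz
jibyb
fxr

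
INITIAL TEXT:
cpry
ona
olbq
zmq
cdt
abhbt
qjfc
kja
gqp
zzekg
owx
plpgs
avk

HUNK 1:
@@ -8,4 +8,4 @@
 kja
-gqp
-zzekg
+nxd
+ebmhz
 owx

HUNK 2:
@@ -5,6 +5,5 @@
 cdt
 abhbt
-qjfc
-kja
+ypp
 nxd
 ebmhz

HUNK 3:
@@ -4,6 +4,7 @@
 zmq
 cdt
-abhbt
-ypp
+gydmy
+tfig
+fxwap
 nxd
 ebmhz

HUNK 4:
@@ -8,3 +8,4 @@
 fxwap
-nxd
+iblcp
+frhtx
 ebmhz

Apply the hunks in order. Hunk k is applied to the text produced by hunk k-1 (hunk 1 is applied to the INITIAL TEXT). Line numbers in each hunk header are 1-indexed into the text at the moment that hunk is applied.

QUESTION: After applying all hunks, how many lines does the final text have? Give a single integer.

Answer: 14

Derivation:
Hunk 1: at line 8 remove [gqp,zzekg] add [nxd,ebmhz] -> 13 lines: cpry ona olbq zmq cdt abhbt qjfc kja nxd ebmhz owx plpgs avk
Hunk 2: at line 5 remove [qjfc,kja] add [ypp] -> 12 lines: cpry ona olbq zmq cdt abhbt ypp nxd ebmhz owx plpgs avk
Hunk 3: at line 4 remove [abhbt,ypp] add [gydmy,tfig,fxwap] -> 13 lines: cpry ona olbq zmq cdt gydmy tfig fxwap nxd ebmhz owx plpgs avk
Hunk 4: at line 8 remove [nxd] add [iblcp,frhtx] -> 14 lines: cpry ona olbq zmq cdt gydmy tfig fxwap iblcp frhtx ebmhz owx plpgs avk
Final line count: 14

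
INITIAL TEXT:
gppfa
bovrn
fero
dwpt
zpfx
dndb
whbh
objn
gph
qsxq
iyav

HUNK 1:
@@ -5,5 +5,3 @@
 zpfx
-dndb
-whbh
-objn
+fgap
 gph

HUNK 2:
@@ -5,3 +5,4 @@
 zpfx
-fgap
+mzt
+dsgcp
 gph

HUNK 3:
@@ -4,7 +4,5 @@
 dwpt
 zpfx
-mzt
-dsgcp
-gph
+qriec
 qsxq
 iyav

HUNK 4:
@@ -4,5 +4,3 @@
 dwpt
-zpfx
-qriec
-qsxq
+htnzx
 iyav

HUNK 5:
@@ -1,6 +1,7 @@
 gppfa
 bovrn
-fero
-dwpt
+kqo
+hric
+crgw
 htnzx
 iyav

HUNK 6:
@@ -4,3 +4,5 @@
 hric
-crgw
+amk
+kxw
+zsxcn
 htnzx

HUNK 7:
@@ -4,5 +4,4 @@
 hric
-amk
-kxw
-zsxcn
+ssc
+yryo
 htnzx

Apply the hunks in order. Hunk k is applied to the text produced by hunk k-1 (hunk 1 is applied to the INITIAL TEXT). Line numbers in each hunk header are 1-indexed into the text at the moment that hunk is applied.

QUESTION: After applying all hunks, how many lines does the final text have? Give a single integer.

Hunk 1: at line 5 remove [dndb,whbh,objn] add [fgap] -> 9 lines: gppfa bovrn fero dwpt zpfx fgap gph qsxq iyav
Hunk 2: at line 5 remove [fgap] add [mzt,dsgcp] -> 10 lines: gppfa bovrn fero dwpt zpfx mzt dsgcp gph qsxq iyav
Hunk 3: at line 4 remove [mzt,dsgcp,gph] add [qriec] -> 8 lines: gppfa bovrn fero dwpt zpfx qriec qsxq iyav
Hunk 4: at line 4 remove [zpfx,qriec,qsxq] add [htnzx] -> 6 lines: gppfa bovrn fero dwpt htnzx iyav
Hunk 5: at line 1 remove [fero,dwpt] add [kqo,hric,crgw] -> 7 lines: gppfa bovrn kqo hric crgw htnzx iyav
Hunk 6: at line 4 remove [crgw] add [amk,kxw,zsxcn] -> 9 lines: gppfa bovrn kqo hric amk kxw zsxcn htnzx iyav
Hunk 7: at line 4 remove [amk,kxw,zsxcn] add [ssc,yryo] -> 8 lines: gppfa bovrn kqo hric ssc yryo htnzx iyav
Final line count: 8

Answer: 8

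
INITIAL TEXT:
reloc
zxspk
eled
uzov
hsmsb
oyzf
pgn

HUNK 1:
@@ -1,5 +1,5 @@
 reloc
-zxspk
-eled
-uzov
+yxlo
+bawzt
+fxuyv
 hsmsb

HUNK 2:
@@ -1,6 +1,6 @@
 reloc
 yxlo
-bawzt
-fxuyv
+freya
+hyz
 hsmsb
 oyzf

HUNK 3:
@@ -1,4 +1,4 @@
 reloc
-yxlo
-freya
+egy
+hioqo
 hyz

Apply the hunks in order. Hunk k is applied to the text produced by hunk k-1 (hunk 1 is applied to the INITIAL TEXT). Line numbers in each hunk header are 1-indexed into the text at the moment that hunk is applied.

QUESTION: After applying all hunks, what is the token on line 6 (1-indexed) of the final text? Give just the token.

Answer: oyzf

Derivation:
Hunk 1: at line 1 remove [zxspk,eled,uzov] add [yxlo,bawzt,fxuyv] -> 7 lines: reloc yxlo bawzt fxuyv hsmsb oyzf pgn
Hunk 2: at line 1 remove [bawzt,fxuyv] add [freya,hyz] -> 7 lines: reloc yxlo freya hyz hsmsb oyzf pgn
Hunk 3: at line 1 remove [yxlo,freya] add [egy,hioqo] -> 7 lines: reloc egy hioqo hyz hsmsb oyzf pgn
Final line 6: oyzf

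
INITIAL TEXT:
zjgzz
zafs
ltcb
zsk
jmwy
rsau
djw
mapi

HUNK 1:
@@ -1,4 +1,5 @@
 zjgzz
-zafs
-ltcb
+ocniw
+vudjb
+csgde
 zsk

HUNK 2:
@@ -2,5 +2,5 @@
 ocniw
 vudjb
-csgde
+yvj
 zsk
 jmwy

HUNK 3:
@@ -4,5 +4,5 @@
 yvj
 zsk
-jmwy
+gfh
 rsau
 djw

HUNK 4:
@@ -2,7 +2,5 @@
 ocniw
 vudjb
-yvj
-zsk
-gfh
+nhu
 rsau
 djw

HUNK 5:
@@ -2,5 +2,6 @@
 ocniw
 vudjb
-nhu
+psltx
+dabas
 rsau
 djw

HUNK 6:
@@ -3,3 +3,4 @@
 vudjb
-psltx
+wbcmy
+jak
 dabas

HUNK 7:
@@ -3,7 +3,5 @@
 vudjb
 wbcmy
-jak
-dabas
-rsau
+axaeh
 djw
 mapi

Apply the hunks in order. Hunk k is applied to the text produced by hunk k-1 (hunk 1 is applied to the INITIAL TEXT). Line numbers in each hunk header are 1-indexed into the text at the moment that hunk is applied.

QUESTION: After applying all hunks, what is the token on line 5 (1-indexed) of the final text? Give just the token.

Hunk 1: at line 1 remove [zafs,ltcb] add [ocniw,vudjb,csgde] -> 9 lines: zjgzz ocniw vudjb csgde zsk jmwy rsau djw mapi
Hunk 2: at line 2 remove [csgde] add [yvj] -> 9 lines: zjgzz ocniw vudjb yvj zsk jmwy rsau djw mapi
Hunk 3: at line 4 remove [jmwy] add [gfh] -> 9 lines: zjgzz ocniw vudjb yvj zsk gfh rsau djw mapi
Hunk 4: at line 2 remove [yvj,zsk,gfh] add [nhu] -> 7 lines: zjgzz ocniw vudjb nhu rsau djw mapi
Hunk 5: at line 2 remove [nhu] add [psltx,dabas] -> 8 lines: zjgzz ocniw vudjb psltx dabas rsau djw mapi
Hunk 6: at line 3 remove [psltx] add [wbcmy,jak] -> 9 lines: zjgzz ocniw vudjb wbcmy jak dabas rsau djw mapi
Hunk 7: at line 3 remove [jak,dabas,rsau] add [axaeh] -> 7 lines: zjgzz ocniw vudjb wbcmy axaeh djw mapi
Final line 5: axaeh

Answer: axaeh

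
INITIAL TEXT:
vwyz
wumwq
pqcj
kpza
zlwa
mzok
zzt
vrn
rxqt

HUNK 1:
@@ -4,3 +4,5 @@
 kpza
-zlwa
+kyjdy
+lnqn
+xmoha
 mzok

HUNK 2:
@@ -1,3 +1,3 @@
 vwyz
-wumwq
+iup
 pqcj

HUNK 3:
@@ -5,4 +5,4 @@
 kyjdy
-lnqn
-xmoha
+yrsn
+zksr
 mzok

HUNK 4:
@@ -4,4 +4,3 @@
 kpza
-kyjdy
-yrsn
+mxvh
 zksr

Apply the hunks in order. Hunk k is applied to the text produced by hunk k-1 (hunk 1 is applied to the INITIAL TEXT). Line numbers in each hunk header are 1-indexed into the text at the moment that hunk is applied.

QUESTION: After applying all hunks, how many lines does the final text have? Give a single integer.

Hunk 1: at line 4 remove [zlwa] add [kyjdy,lnqn,xmoha] -> 11 lines: vwyz wumwq pqcj kpza kyjdy lnqn xmoha mzok zzt vrn rxqt
Hunk 2: at line 1 remove [wumwq] add [iup] -> 11 lines: vwyz iup pqcj kpza kyjdy lnqn xmoha mzok zzt vrn rxqt
Hunk 3: at line 5 remove [lnqn,xmoha] add [yrsn,zksr] -> 11 lines: vwyz iup pqcj kpza kyjdy yrsn zksr mzok zzt vrn rxqt
Hunk 4: at line 4 remove [kyjdy,yrsn] add [mxvh] -> 10 lines: vwyz iup pqcj kpza mxvh zksr mzok zzt vrn rxqt
Final line count: 10

Answer: 10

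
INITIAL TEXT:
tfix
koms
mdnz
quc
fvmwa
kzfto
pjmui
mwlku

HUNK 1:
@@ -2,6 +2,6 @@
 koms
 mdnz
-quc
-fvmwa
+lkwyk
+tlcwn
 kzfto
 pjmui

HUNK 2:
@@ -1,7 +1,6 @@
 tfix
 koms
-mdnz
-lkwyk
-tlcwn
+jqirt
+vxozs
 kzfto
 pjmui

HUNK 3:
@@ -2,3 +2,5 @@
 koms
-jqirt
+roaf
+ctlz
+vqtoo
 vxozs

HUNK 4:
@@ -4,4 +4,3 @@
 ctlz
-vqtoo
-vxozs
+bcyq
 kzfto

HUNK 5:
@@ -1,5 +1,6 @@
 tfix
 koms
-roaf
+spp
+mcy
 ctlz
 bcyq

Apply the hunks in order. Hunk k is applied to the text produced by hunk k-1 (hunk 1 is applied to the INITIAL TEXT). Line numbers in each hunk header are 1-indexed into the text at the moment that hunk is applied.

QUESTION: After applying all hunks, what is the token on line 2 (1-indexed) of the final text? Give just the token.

Hunk 1: at line 2 remove [quc,fvmwa] add [lkwyk,tlcwn] -> 8 lines: tfix koms mdnz lkwyk tlcwn kzfto pjmui mwlku
Hunk 2: at line 1 remove [mdnz,lkwyk,tlcwn] add [jqirt,vxozs] -> 7 lines: tfix koms jqirt vxozs kzfto pjmui mwlku
Hunk 3: at line 2 remove [jqirt] add [roaf,ctlz,vqtoo] -> 9 lines: tfix koms roaf ctlz vqtoo vxozs kzfto pjmui mwlku
Hunk 4: at line 4 remove [vqtoo,vxozs] add [bcyq] -> 8 lines: tfix koms roaf ctlz bcyq kzfto pjmui mwlku
Hunk 5: at line 1 remove [roaf] add [spp,mcy] -> 9 lines: tfix koms spp mcy ctlz bcyq kzfto pjmui mwlku
Final line 2: koms

Answer: koms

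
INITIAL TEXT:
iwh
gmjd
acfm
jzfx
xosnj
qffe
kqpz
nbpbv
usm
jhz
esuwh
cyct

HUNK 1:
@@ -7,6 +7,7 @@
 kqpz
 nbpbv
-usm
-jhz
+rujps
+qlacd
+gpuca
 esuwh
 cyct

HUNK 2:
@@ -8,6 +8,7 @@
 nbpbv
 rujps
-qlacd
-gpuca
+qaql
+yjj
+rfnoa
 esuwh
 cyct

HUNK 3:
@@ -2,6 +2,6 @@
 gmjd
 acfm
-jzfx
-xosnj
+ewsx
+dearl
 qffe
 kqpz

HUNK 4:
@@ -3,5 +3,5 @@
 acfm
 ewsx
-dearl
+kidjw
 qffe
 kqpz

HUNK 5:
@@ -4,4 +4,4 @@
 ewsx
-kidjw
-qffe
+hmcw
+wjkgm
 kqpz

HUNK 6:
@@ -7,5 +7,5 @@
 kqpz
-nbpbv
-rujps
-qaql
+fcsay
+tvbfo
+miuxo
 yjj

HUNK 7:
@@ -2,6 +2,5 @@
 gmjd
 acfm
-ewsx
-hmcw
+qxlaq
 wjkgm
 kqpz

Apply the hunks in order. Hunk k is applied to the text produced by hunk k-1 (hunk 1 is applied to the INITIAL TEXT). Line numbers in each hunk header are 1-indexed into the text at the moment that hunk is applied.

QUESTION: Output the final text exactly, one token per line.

Answer: iwh
gmjd
acfm
qxlaq
wjkgm
kqpz
fcsay
tvbfo
miuxo
yjj
rfnoa
esuwh
cyct

Derivation:
Hunk 1: at line 7 remove [usm,jhz] add [rujps,qlacd,gpuca] -> 13 lines: iwh gmjd acfm jzfx xosnj qffe kqpz nbpbv rujps qlacd gpuca esuwh cyct
Hunk 2: at line 8 remove [qlacd,gpuca] add [qaql,yjj,rfnoa] -> 14 lines: iwh gmjd acfm jzfx xosnj qffe kqpz nbpbv rujps qaql yjj rfnoa esuwh cyct
Hunk 3: at line 2 remove [jzfx,xosnj] add [ewsx,dearl] -> 14 lines: iwh gmjd acfm ewsx dearl qffe kqpz nbpbv rujps qaql yjj rfnoa esuwh cyct
Hunk 4: at line 3 remove [dearl] add [kidjw] -> 14 lines: iwh gmjd acfm ewsx kidjw qffe kqpz nbpbv rujps qaql yjj rfnoa esuwh cyct
Hunk 5: at line 4 remove [kidjw,qffe] add [hmcw,wjkgm] -> 14 lines: iwh gmjd acfm ewsx hmcw wjkgm kqpz nbpbv rujps qaql yjj rfnoa esuwh cyct
Hunk 6: at line 7 remove [nbpbv,rujps,qaql] add [fcsay,tvbfo,miuxo] -> 14 lines: iwh gmjd acfm ewsx hmcw wjkgm kqpz fcsay tvbfo miuxo yjj rfnoa esuwh cyct
Hunk 7: at line 2 remove [ewsx,hmcw] add [qxlaq] -> 13 lines: iwh gmjd acfm qxlaq wjkgm kqpz fcsay tvbfo miuxo yjj rfnoa esuwh cyct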